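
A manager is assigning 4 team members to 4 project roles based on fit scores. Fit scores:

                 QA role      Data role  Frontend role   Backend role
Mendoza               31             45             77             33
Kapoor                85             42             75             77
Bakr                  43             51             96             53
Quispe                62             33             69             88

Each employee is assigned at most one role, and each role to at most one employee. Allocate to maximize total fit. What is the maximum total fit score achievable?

Maximum total: 314 pts

Optimal: Mendoza→Data role (45 pts), Kapoor→QA role (85 pts), Bakr→Frontend role (96 pts), Quispe→Backend role (88 pts) — total 45+85+96+88 = 314 pts.
Column-greedy (each role in turn goes to its best remaining employee) gives 301 pts, worse by 13.
Next-best assignment: Mendoza→Frontend role, Kapoor→QA role, Bakr→Data role, Quispe→Backend role = 301 pts.
Every other assignment is strictly worse.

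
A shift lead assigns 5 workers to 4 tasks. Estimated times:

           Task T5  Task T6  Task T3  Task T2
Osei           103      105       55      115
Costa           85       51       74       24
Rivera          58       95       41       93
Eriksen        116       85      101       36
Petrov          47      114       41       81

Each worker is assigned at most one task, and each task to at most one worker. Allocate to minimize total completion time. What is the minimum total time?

Treat this as an assignment problem: match each worker to one task.
Optimal: Petrov→Task T5 (47 min), Costa→Task T6 (51 min), Rivera→Task T3 (41 min), Eriksen→Task T2 (36 min) — total 47+51+41+36 = 175 min.
Next-best assignment: Rivera→Task T5, Costa→Task T6, Petrov→Task T3, Eriksen→Task T2 = 186 min.
Every other assignment is strictly worse.

Minimum total: 175 min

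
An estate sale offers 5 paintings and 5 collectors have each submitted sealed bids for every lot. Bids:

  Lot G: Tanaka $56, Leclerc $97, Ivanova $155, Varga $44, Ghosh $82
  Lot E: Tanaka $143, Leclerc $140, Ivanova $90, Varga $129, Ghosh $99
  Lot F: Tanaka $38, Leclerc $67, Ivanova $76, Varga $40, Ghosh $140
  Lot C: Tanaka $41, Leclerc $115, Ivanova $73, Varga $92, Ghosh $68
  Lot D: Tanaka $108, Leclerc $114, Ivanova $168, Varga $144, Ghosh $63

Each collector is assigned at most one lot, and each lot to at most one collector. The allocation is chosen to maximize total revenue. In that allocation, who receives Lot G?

Ivanova receives Lot G.

Optimal: Tanaka→Lot E ($143), Leclerc→Lot C ($115), Ivanova→Lot G ($155), Varga→Lot D ($144), Ghosh→Lot F ($140) — total 143+115+155+144+140 = $697.
Next-best assignment: Tanaka→Lot D, Leclerc→Lot C, Ivanova→Lot G, Varga→Lot E, Ghosh→Lot F = $647.
Every other assignment is strictly worse.
Ivanova's own top lot is Lot D ($168), but forcing Ivanova→Lot D and reassigning the rest optimally gives only $640 — worse by 57.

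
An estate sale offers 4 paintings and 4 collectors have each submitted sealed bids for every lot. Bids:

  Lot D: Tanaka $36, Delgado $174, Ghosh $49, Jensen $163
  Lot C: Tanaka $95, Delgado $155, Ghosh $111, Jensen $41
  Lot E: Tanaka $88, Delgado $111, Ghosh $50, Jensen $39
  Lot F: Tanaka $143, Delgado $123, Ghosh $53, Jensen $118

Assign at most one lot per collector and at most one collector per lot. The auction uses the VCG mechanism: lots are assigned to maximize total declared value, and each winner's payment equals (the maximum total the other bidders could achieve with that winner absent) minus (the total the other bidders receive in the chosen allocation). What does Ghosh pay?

Efficient allocation: Tanaka→Lot F ($143), Delgado→Lot E ($111), Ghosh→Lot C ($111), Jensen→Lot D ($163); total welfare W = $528.
Ghosh receives Lot C at value $111, so the others get W − 111 = $417.
Without Ghosh: best allocation of the remaining 3 bidders over all 4 lots is Tanaka→Lot F ($143), Delgado→Lot C ($155), Jensen→Lot D ($163), total $461.
VCG payment = (others' best without Ghosh) − (others' welfare with Ghosh) = 461 − 417 = $44.

Ghosh pays $44.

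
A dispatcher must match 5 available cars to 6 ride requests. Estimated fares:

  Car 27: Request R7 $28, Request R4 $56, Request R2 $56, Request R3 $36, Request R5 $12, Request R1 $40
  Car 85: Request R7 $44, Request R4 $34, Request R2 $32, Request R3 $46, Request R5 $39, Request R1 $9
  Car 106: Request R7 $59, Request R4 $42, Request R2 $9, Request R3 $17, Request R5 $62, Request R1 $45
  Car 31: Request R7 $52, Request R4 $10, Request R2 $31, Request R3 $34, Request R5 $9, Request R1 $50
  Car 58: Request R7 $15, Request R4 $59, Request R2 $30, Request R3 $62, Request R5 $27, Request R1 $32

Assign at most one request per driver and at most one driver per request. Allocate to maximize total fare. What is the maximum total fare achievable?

Optimal: Car 27→Request R2 ($56), Car 85→Request R3 ($46), Car 106→Request R5 ($62), Car 31→Request R7 ($52), Car 58→Request R4 ($59) — total 56+46+62+52+59 = $275.
Max-entry greedy (repeatedly take the single best remaining cell) gives $264, worse by 11.
Next-best assignment: Car 27→Request R4, Car 85→Request R7, Car 106→Request R5, Car 31→Request R1, Car 58→Request R3 = $274.
Swapping Car 31↔Car 106 (Car 31→Request R5 $9, Car 106→Request R7 $59) loses 46.

Maximum total: $275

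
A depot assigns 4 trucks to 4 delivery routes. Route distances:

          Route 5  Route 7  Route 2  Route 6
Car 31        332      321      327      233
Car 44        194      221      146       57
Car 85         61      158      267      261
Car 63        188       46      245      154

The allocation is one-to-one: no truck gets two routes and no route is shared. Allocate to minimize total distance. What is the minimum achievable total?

Optimal: Car 31→Route 6 (233 km), Car 44→Route 2 (146 km), Car 85→Route 5 (61 km), Car 63→Route 7 (46 km) — total 233+146+61+46 = 486 km.
Min-entry greedy (repeatedly take the single cheapest remaining cell) gives 491 km, worse by 5.
Swapping Car 85↔Car 31 (Car 85→Route 6 261 km, Car 31→Route 5 332 km) adds 299.
Every other assignment is strictly worse.

Min total: 486 km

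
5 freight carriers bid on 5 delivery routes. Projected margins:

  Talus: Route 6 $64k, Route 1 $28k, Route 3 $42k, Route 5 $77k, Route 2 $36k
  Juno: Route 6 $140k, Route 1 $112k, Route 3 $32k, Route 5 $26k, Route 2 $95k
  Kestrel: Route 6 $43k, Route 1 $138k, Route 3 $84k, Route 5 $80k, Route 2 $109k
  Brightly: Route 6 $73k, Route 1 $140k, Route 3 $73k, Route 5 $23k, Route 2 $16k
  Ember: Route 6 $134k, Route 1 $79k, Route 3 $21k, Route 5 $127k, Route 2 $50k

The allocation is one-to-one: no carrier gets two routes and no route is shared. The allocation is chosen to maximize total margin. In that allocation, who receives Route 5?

Ember receives Route 5.

Optimal: Talus→Route 3 ($42k), Juno→Route 6 ($140k), Kestrel→Route 2 ($109k), Brightly→Route 1 ($140k), Ember→Route 5 ($127k) — total 42+140+109+140+127 = $558k.
Column-greedy (each route in turn goes to its best remaining carrier) gives $527k, worse by 31.
Next-best assignment: Talus→Route 5, Juno→Route 2, Kestrel→Route 3, Brightly→Route 1, Ember→Route 6 = $530k.
Ember's own top route is Route 6 ($134k), but forcing Ember→Route 6 and reassigning the rest optimally gives only $530k — worse by 28.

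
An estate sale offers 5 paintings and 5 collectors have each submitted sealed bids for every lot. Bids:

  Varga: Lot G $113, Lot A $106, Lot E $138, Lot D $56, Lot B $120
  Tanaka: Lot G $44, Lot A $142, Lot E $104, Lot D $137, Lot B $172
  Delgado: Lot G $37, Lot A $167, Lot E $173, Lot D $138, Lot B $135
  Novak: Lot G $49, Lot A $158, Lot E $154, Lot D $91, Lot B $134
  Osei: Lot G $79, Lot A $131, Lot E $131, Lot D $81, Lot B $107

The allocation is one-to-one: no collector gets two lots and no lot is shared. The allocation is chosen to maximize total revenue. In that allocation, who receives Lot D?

Delgado receives Lot D.

Optimal: Varga→Lot G ($113), Tanaka→Lot B ($172), Delgado→Lot D ($138), Novak→Lot A ($158), Osei→Lot E ($131) — total 113+172+138+158+131 = $712.
Max-entry greedy (repeatedly take the single best remaining cell) gives $697, worse by 15.
Swapping Tanaka↔Novak (Tanaka→Lot A $142, Novak→Lot B $134) loses 54.
Checked against all permutations: $712 is optimal.
Delgado's own top lot is Lot E ($173), but forcing Delgado→Lot E and reassigning the rest optimally gives only $697 — worse by 15.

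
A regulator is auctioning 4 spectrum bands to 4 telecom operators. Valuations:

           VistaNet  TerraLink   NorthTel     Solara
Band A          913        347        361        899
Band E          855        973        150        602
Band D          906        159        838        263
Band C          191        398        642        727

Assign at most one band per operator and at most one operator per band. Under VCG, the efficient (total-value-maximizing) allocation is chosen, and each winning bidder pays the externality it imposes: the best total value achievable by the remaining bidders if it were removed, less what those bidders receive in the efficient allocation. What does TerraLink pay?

Efficient allocation: VistaNet→Band A ($913M), TerraLink→Band E ($973M), NorthTel→Band D ($838M), Solara→Band C ($727M); total welfare W = $3451M.
TerraLink receives Band E at value $973M, so the others get W − 973 = $2478M.
Without TerraLink: best allocation of the remaining 3 bidders over all 4 bands is VistaNet→Band E ($855M), NorthTel→Band D ($838M), Solara→Band A ($899M), total $2592M.
VCG payment = (others' best without TerraLink) − (others' welfare with TerraLink) = 2592 − 2478 = $114M.

TerraLink pays $114M.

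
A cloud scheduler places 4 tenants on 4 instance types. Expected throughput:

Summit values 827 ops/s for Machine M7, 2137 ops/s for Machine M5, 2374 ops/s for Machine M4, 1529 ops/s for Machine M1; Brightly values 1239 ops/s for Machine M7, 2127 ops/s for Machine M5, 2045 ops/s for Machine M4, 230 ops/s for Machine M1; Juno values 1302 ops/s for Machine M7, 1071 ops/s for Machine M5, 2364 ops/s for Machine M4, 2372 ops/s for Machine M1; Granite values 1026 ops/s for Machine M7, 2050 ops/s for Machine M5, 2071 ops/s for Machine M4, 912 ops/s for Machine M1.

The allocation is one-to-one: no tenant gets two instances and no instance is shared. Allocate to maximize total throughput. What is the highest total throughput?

Optimal: Summit→Machine M4 (2374 ops/s), Brightly→Machine M7 (1239 ops/s), Juno→Machine M1 (2372 ops/s), Granite→Machine M5 (2050 ops/s) — total 2374+1239+2372+2050 = 8035 ops/s.
Row-greedy (each tenant in turn takes its best remaining instance) gives 7899 ops/s, worse by 136.

Maximum total: 8035 ops/s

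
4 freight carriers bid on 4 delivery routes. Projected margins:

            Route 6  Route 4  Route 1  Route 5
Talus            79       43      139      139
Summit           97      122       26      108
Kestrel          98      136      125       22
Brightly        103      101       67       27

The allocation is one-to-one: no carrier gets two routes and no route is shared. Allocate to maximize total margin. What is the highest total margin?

Optimal: Talus→Route 5 ($139k), Summit→Route 4 ($122k), Kestrel→Route 1 ($125k), Brightly→Route 6 ($103k) — total 139+122+125+103 = $489k.
Max-entry greedy (repeatedly take the single best remaining cell) gives $486k, worse by 3.
Next-best assignment: Talus→Route 1, Summit→Route 5, Kestrel→Route 4, Brightly→Route 6 = $486k.
Checked against all permutations: $489k is optimal.

Max total: $489k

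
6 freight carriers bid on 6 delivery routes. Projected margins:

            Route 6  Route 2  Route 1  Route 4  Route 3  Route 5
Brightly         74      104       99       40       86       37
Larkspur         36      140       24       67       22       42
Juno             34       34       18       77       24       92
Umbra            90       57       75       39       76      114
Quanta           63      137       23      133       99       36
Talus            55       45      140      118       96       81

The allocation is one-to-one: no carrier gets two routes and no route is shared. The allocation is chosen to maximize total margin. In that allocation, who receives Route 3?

Optimal: Brightly→Route 3 ($86k), Larkspur→Route 2 ($140k), Juno→Route 5 ($92k), Umbra→Route 6 ($90k), Quanta→Route 4 ($133k), Talus→Route 1 ($140k) — total 86+140+92+90+133+140 = $681k.
Max-entry greedy (repeatedly take the single best remaining cell) gives $647k, worse by 34.
Next-best assignment: Brightly→Route 6, Larkspur→Route 2, Juno→Route 5, Umbra→Route 3, Quanta→Route 4, Talus→Route 1 = $655k.
Brightly's own top route is Route 2 ($104k), but forcing Brightly→Route 2 and reassigning the rest optimally gives only $592k — worse by 89.

Brightly receives Route 3.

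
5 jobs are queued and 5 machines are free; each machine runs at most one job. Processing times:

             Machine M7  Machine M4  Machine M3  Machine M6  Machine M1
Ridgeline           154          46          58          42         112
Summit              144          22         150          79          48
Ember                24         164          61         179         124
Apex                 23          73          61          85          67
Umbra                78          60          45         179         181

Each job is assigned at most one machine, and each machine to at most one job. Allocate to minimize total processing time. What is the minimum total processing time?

Optimal: Ridgeline→Machine M6 (42 min), Summit→Machine M4 (22 min), Ember→Machine M7 (24 min), Apex→Machine M1 (67 min), Umbra→Machine M3 (45 min) — total 42+22+24+67+45 = 200 min.
Next-best assignment: Ridgeline→Machine M6, Summit→Machine M1, Ember→Machine M7, Apex→Machine M4, Umbra→Machine M3 = 232 min.
Swapping Umbra↔Summit (Umbra→Machine M4 60 min, Summit→Machine M3 150 min) adds 143.
Checked against all permutations: 200 min is optimal.

Min total: 200 min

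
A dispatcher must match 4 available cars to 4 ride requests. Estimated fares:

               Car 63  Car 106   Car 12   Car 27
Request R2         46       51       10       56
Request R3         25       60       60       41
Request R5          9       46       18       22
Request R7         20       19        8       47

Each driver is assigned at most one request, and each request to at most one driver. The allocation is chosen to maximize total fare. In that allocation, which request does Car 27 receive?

Car 27 receives Request R7.

Optimal: Car 63→Request R2 ($46), Car 106→Request R5 ($46), Car 12→Request R3 ($60), Car 27→Request R7 ($47) — total 46+46+60+47 = $199.
Row-greedy (each driver in turn takes its best remaining request) gives $171, worse by 28.
Checked against all permutations: $199 is optimal.
Car 27's own top request is Request R2 ($56), but forcing Car 27→Request R2 and reassigning the rest optimally gives only $182 — worse by 17.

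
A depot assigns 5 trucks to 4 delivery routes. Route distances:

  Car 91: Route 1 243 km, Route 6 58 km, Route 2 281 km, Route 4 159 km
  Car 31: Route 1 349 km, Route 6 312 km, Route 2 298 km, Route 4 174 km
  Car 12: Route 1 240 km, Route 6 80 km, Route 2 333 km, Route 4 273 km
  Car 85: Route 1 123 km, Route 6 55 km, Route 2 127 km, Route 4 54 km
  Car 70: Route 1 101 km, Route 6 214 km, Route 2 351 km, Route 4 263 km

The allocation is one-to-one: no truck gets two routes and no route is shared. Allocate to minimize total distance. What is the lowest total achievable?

Treat this as an assignment problem: match each truck to one route.
Optimal: Car 70→Route 1 (101 km), Car 91→Route 6 (58 km), Car 85→Route 2 (127 km), Car 31→Route 4 (174 km) — total 101+58+127+174 = 460 km.
Column-greedy (each route in turn goes to its cheapest remaining truck) gives 611 km, worse by 151.
Next-best assignment: Car 70→Route 1, Car 12→Route 6, Car 85→Route 2, Car 91→Route 4 = 467 km.
Checked against all permutations: 460 km is optimal.

Min total: 460 km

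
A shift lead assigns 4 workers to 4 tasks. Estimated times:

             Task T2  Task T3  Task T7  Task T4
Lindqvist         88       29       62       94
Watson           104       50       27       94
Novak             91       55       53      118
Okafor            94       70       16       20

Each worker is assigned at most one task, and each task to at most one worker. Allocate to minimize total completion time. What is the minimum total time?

Optimal: Lindqvist→Task T3 (29 min), Watson→Task T7 (27 min), Novak→Task T2 (91 min), Okafor→Task T4 (20 min) — total 29+27+91+20 = 167 min.
Min-entry greedy (repeatedly take the single cheapest remaining cell) gives 230 min, worse by 63.
Swapping Okafor↔Watson (Okafor→Task T7 16 min, Watson→Task T4 94 min) adds 63.

Min total: 167 min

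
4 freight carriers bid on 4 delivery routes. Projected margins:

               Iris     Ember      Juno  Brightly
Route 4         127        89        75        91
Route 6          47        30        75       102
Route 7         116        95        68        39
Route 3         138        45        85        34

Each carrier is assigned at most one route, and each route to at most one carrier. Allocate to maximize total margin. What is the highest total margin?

Maximum total: $410k

This is a one-to-one assignment (maximum-weight bipartite matching).
Optimal: Iris→Route 3 ($138k), Ember→Route 7 ($95k), Juno→Route 4 ($75k), Brightly→Route 6 ($102k) — total 138+95+75+102 = $410k.
Column-greedy (each route in turn goes to its best remaining carrier) gives $409k, worse by 1.
Every other assignment is strictly worse.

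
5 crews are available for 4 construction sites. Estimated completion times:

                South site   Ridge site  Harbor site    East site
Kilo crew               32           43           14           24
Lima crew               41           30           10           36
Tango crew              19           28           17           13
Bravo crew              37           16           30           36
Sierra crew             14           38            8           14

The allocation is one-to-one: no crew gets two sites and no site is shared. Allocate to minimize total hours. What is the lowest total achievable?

Min total: 53 hours

Optimal: Sierra crew→South site (14 hours), Bravo crew→Ridge site (16 hours), Lima crew→Harbor site (10 hours), Tango crew→East site (13 hours) — total 14+16+10+13 = 53 hours.
Min-entry greedy (repeatedly take the single cheapest remaining cell) gives 69 hours, worse by 16.
Next-best assignment: Sierra crew→South site, Bravo crew→Ridge site, Kilo crew→Harbor site, Tango crew→East site = 57 hours.
Swapping Tango crew↔Sierra crew (Tango crew→South site 19 hours, Sierra crew→East site 14 hours) adds 6.
Every other assignment is strictly worse.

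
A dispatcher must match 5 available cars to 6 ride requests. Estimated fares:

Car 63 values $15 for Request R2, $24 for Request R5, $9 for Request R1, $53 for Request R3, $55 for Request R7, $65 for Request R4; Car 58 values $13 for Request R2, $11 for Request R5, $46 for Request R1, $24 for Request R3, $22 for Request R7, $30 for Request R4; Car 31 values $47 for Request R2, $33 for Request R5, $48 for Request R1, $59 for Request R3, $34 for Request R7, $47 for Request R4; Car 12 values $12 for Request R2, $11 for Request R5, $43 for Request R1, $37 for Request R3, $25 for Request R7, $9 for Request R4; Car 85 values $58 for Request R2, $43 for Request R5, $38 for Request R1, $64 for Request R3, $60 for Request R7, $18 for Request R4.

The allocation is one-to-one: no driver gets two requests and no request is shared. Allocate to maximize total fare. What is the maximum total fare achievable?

Optimal: Car 63→Request R4 ($65), Car 58→Request R1 ($46), Car 31→Request R2 ($47), Car 12→Request R3 ($37), Car 85→Request R7 ($60) — total 65+46+47+37+60 = $255.
Row-greedy (each driver in turn takes its best remaining request) gives $253, worse by 2.

Max total: $255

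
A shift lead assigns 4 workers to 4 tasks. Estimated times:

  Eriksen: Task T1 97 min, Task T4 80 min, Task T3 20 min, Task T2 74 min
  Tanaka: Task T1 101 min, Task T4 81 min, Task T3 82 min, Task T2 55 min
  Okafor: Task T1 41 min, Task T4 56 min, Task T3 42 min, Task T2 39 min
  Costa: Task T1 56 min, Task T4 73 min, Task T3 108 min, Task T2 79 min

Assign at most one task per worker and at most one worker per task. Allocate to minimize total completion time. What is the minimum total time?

Treat this as an assignment problem: match each worker to one task.
Optimal: Eriksen→Task T3 (20 min), Tanaka→Task T2 (55 min), Okafor→Task T4 (56 min), Costa→Task T1 (56 min) — total 20+55+56+56 = 187 min.
Row-greedy (each worker in turn takes its cheapest remaining task) gives 189 min, worse by 2.
Next-best assignment: Eriksen→Task T3, Tanaka→Task T2, Okafor→Task T1, Costa→Task T4 = 189 min.
No other one-to-one assignment undercuts 187 min.

Min total: 187 min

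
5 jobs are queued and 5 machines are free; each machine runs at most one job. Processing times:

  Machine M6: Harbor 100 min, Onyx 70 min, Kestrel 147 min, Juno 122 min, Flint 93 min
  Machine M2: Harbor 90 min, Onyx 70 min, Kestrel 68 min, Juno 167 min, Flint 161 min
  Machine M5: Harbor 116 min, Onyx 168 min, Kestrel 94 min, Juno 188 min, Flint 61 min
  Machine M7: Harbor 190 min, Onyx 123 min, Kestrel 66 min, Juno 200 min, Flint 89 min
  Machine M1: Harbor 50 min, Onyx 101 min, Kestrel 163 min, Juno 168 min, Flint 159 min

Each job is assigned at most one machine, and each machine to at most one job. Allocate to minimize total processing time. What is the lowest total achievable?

Min total: 369 min

Treat this as an assignment problem: match each job to one machine.
Optimal: Harbor→Machine M1 (50 min), Onyx→Machine M2 (70 min), Kestrel→Machine M7 (66 min), Juno→Machine M6 (122 min), Flint→Machine M5 (61 min) — total 50+70+66+122+61 = 369 min.
Row-greedy (each job in turn takes its cheapest remaining machine) gives 414 min, worse by 45.
Checked against all permutations: 369 min is optimal.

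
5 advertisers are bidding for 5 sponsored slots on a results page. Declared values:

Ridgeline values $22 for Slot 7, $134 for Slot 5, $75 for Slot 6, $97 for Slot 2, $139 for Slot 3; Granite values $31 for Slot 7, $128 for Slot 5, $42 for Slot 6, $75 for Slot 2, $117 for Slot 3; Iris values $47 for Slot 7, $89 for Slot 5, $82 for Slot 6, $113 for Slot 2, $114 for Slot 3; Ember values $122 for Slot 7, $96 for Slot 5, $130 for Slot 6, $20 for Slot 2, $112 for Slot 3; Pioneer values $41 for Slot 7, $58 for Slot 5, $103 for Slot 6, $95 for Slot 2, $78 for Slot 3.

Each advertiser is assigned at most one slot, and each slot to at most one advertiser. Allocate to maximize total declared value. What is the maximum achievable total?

Max total: $605

Treat this as an assignment problem: match each advertiser to one slot.
Optimal: Ridgeline→Slot 3 ($139), Granite→Slot 5 ($128), Iris→Slot 2 ($113), Ember→Slot 7 ($122), Pioneer→Slot 6 ($103) — total 139+128+113+122+103 = $605.
Max-entry greedy (repeatedly take the single best remaining cell) gives $551, worse by 54.
Next-best assignment: Ridgeline→Slot 5, Granite→Slot 3, Iris→Slot 2, Ember→Slot 7, Pioneer→Slot 6 = $589.
Swapping Iris↔Ridgeline (Iris→Slot 3 $114, Ridgeline→Slot 2 $97) loses 41.
Checked against all permutations: $605 is optimal.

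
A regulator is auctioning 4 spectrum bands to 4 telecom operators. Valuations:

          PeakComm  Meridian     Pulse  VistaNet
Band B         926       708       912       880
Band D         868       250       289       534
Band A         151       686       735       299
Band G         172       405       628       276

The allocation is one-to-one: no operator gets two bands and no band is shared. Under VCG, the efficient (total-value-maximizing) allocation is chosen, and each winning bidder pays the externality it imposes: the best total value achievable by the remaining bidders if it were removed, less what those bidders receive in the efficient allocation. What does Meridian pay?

Efficient allocation: PeakComm→Band D ($868M), Meridian→Band A ($686M), Pulse→Band G ($628M), VistaNet→Band B ($880M); total welfare W = $3062M.
Meridian receives Band A at value $686M, so the others get W − 686 = $2376M.
Without Meridian: best allocation of the remaining 3 bidders over all 4 bands is PeakComm→Band D ($868M), Pulse→Band A ($735M), VistaNet→Band B ($880M), total $2483M.
VCG payment = (others' best without Meridian) − (others' welfare with Meridian) = 2483 − 2376 = $107M.

Meridian pays $107M.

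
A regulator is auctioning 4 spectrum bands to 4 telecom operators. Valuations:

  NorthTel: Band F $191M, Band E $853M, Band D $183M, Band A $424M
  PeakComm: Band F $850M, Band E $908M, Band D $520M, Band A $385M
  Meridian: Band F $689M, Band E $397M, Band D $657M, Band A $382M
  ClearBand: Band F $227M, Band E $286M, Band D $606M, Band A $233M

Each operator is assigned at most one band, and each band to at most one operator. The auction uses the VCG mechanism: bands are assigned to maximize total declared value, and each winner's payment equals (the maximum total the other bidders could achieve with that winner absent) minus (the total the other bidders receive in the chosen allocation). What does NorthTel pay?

NorthTel pays $365M.

Efficient allocation: NorthTel→Band E ($853M), PeakComm→Band F ($850M), Meridian→Band A ($382M), ClearBand→Band D ($606M); total welfare W = $2691M.
NorthTel receives Band E at value $853M, so the others get W − 853 = $1838M.
Without NorthTel: best allocation of the remaining 3 bidders over all 4 bands is PeakComm→Band E ($908M), Meridian→Band F ($689M), ClearBand→Band D ($606M), total $2203M.
VCG payment = (others' best without NorthTel) − (others' welfare with NorthTel) = 2203 − 1838 = $365M.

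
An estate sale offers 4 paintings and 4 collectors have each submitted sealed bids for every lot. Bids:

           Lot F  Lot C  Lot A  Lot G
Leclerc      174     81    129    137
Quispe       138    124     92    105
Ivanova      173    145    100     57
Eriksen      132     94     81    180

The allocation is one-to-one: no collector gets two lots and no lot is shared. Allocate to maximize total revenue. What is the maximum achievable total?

Max total: $606

Optimal: Leclerc→Lot A ($129), Quispe→Lot C ($124), Ivanova→Lot F ($173), Eriksen→Lot G ($180) — total 129+124+173+180 = $606.
Column-greedy (each lot in turn goes to its best remaining collector) gives $591, worse by 15.
Swapping Leclerc↔Ivanova (Leclerc→Lot F $174, Ivanova→Lot A $100) loses 28.
Checked against all permutations: $606 is optimal.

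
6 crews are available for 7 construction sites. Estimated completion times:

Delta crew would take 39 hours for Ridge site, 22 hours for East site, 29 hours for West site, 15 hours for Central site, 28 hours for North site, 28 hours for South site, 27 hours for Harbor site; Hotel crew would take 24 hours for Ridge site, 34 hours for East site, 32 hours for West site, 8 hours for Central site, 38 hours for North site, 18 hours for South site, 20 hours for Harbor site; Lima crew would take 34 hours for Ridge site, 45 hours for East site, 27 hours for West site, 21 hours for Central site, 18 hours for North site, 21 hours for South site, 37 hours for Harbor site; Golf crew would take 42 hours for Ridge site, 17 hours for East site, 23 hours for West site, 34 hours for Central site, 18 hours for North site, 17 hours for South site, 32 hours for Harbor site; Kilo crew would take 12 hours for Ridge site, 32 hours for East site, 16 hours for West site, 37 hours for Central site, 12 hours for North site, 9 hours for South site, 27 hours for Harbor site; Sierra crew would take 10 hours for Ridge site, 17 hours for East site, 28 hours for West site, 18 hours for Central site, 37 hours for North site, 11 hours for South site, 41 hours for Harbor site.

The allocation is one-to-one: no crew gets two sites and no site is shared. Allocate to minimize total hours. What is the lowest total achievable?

Min total: 89 hours

Optimal: Delta crew→Central site (15 hours), Hotel crew→Harbor site (20 hours), Lima crew→North site (18 hours), Golf crew→East site (17 hours), Kilo crew→South site (9 hours), Sierra crew→Ridge site (10 hours) — total 15+20+18+17+9+10 = 89 hours.
Column-greedy (each site in turn goes to its cheapest remaining crew) gives 97 hours, worse by 8.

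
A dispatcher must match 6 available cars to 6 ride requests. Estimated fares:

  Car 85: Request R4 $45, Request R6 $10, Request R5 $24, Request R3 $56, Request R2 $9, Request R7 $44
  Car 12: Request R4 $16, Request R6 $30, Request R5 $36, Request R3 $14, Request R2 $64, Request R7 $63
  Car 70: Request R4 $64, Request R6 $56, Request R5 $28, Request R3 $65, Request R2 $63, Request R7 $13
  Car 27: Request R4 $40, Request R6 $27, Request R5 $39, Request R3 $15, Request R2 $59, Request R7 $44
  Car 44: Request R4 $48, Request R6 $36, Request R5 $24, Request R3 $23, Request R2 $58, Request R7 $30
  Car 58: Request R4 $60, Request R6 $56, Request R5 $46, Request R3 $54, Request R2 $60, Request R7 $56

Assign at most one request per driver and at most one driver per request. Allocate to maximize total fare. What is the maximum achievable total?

Optimal: Car 85→Request R3 ($56), Car 12→Request R7 ($63), Car 70→Request R4 ($64), Car 27→Request R5 ($39), Car 44→Request R2 ($58), Car 58→Request R6 ($56) — total 56+63+64+39+58+56 = $336.
Column-greedy (each request in turn goes to its best remaining driver) gives $309, worse by 27.
Next-best assignment: Car 85→Request R3, Car 12→Request R7, Car 70→Request R6, Car 27→Request R5, Car 44→Request R2, Car 58→Request R4 = $332.
No other one-to-one assignment exceeds $336.

Max total: $336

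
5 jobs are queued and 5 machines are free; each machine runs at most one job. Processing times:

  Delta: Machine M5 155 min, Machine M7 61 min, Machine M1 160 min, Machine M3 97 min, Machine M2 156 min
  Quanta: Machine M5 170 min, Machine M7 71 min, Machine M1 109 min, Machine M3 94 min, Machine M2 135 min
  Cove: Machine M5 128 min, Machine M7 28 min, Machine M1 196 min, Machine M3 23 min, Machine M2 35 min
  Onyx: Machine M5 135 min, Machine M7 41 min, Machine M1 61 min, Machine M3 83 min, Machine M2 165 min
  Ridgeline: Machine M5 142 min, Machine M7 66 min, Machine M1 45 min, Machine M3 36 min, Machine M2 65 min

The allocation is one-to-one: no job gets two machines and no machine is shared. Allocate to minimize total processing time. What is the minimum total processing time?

Minimum total: 358 min

This is a one-to-one assignment (minimum-cost bipartite matching).
Optimal: Delta→Machine M5 (155 min), Quanta→Machine M7 (71 min), Cove→Machine M2 (35 min), Onyx→Machine M1 (61 min), Ridgeline→Machine M3 (36 min) — total 155+71+35+61+36 = 358 min.
Column-greedy (each machine in turn goes to its cheapest remaining job) gives 464 min, worse by 106.
Next-best assignment: Delta→Machine M7, Quanta→Machine M5, Cove→Machine M2, Onyx→Machine M1, Ridgeline→Machine M3 = 363 min.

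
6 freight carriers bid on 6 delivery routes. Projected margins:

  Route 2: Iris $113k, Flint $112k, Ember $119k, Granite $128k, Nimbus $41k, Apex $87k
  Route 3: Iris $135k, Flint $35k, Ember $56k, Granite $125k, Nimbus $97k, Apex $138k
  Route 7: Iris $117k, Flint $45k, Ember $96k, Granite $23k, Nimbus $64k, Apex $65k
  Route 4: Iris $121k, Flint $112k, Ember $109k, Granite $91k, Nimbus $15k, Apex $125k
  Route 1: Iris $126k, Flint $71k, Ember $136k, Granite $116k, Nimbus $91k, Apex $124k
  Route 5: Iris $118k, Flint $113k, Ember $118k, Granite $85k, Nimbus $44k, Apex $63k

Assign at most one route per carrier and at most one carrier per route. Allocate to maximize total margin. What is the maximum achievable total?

Maximum total: $716k

Optimal: Iris→Route 7 ($117k), Flint→Route 5 ($113k), Ember→Route 1 ($136k), Granite→Route 2 ($128k), Nimbus→Route 3 ($97k), Apex→Route 4 ($125k) — total 117+113+136+128+97+125 = $716k.
Column-greedy (each route in turn goes to its best remaining carrier) gives $675k, worse by 41.
Next-best assignment: Iris→Route 7, Flint→Route 4, Ember→Route 5, Granite→Route 2, Nimbus→Route 1, Apex→Route 3 = $704k.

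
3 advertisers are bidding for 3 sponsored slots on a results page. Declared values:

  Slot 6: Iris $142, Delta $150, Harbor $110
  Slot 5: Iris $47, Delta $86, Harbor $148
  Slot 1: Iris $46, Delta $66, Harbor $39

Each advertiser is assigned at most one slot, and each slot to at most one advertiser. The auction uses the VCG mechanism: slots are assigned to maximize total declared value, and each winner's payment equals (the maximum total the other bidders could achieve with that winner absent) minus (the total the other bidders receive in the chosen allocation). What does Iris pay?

Efficient allocation: Iris→Slot 6 ($142), Delta→Slot 1 ($66), Harbor→Slot 5 ($148); total welfare W = $356.
Iris receives Slot 6 at value $142, so the others get W − 142 = $214.
Without Iris: best allocation of the remaining 2 bidders over all 3 slots is Delta→Slot 6 ($150), Harbor→Slot 5 ($148), total $298.
VCG payment = (others' best without Iris) − (others' welfare with Iris) = 298 − 214 = $84.

Iris pays $84.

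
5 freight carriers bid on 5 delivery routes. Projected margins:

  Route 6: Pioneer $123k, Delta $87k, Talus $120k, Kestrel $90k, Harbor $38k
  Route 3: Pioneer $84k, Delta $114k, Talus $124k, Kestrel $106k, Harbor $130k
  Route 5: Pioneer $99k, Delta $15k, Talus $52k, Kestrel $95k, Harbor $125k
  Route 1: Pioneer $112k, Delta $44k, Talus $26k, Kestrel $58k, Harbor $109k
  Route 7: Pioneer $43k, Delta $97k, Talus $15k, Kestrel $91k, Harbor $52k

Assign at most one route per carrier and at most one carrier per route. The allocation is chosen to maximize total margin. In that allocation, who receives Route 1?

Optimal: Pioneer→Route 1 ($112k), Delta→Route 3 ($114k), Talus→Route 6 ($120k), Kestrel→Route 7 ($91k), Harbor→Route 5 ($125k) — total 112+114+120+91+125 = $562k.
Pioneer's own top route is Route 6 ($123k), but forcing Pioneer→Route 6 and reassigning the rest optimally gives only $548k — worse by 14.

Pioneer receives Route 1.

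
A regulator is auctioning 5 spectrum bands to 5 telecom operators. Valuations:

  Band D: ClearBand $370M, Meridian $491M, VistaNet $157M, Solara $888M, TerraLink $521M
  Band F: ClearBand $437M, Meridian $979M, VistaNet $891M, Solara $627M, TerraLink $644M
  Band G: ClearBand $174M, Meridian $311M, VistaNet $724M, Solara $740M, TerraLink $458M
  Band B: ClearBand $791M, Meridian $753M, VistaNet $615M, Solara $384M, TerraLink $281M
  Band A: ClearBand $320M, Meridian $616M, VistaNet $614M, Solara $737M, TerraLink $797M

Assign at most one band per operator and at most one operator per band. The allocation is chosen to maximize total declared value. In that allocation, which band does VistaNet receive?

Optimal: ClearBand→Band B ($791M), Meridian→Band F ($979M), VistaNet→Band G ($724M), Solara→Band D ($888M), TerraLink→Band A ($797M) — total 791+979+724+888+797 = $4179M.
Every other assignment is strictly worse.
VistaNet's own top band is Band F ($891M), but forcing VistaNet→Band F and reassigning the rest optimally gives only $3710M — worse by 469.

VistaNet receives Band G.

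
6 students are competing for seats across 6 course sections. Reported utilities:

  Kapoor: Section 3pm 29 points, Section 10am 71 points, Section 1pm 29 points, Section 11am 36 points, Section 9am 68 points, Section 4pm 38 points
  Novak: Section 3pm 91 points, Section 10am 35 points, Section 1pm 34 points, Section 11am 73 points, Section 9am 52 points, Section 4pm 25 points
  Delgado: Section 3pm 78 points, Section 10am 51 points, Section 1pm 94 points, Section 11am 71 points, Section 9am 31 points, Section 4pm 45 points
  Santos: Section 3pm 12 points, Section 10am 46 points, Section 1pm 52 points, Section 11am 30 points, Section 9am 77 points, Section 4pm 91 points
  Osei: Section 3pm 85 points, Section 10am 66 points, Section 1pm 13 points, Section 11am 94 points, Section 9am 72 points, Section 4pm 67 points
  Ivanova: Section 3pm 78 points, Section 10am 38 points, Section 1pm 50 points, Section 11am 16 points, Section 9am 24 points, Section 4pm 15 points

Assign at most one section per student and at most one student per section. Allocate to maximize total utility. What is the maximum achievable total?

Maximum total: 480 points

Optimal: Kapoor→Section 10am (71 points), Novak→Section 9am (52 points), Delgado→Section 1pm (94 points), Santos→Section 4pm (91 points), Osei→Section 11am (94 points), Ivanova→Section 3pm (78 points) — total 71+52+94+91+94+78 = 480 points.
Max-entry greedy (repeatedly take the single best remaining cell) gives 465 points, worse by 15.
Swapping Kapoor↔Osei (Kapoor→Section 11am 36 points, Osei→Section 10am 66 points) loses 63.
No other one-to-one assignment exceeds 480 points.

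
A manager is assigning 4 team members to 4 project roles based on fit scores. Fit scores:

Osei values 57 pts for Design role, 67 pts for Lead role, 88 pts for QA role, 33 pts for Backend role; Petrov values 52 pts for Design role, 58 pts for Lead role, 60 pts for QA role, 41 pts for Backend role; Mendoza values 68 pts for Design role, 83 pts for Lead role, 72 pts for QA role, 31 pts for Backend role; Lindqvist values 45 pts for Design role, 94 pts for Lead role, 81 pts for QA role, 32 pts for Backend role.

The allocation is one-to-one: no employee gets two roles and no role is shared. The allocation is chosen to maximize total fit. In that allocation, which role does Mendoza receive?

Treat this as an assignment problem: match each employee to one role.
Optimal: Osei→QA role (88 pts), Petrov→Backend role (41 pts), Mendoza→Design role (68 pts), Lindqvist→Lead role (94 pts) — total 88+41+68+94 = 291 pts.
Row-greedy (each employee in turn takes its best remaining role) gives 246 pts, worse by 45.
Every other assignment is strictly worse.
Mendoza's own top role is Lead role (83 pts), but forcing Mendoza→Lead role and reassigning the rest optimally gives only 262 pts — worse by 29.

Mendoza receives Design role.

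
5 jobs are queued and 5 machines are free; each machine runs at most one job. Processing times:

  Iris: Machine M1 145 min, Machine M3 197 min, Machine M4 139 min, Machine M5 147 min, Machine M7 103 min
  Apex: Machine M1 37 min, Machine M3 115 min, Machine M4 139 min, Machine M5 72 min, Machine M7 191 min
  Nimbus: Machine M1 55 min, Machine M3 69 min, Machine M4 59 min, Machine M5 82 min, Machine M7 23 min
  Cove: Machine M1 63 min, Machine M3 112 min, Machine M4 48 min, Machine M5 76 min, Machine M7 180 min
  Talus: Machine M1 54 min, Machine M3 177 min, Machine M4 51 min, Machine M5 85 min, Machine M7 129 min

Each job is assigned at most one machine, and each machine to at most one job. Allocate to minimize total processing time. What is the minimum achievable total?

Min total: 336 min

Optimal: Iris→Machine M7 (103 min), Apex→Machine M1 (37 min), Nimbus→Machine M3 (69 min), Cove→Machine M5 (76 min), Talus→Machine M4 (51 min) — total 103+37+69+76+51 = 336 min.
Checked against all permutations: 336 min is optimal.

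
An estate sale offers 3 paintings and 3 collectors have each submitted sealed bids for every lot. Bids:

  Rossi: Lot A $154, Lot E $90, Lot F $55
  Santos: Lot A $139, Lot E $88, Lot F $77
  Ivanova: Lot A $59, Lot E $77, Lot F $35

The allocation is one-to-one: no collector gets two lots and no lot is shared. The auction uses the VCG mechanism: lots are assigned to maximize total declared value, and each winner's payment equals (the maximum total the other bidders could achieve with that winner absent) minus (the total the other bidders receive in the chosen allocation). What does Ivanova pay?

Ivanova pays $11.

Efficient allocation: Rossi→Lot A ($154), Santos→Lot F ($77), Ivanova→Lot E ($77); total welfare W = $308.
Ivanova receives Lot E at value $77, so the others get W − 77 = $231.
Without Ivanova: best allocation of the remaining 2 bidders over all 3 lots is Rossi→Lot A ($154), Santos→Lot E ($88), total $242.
VCG payment = (others' best without Ivanova) − (others' welfare with Ivanova) = 242 − 231 = $11.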